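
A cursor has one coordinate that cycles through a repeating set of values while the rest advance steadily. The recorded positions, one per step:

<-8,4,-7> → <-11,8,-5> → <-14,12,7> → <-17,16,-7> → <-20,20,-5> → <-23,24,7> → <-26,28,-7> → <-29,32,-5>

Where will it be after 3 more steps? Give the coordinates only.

<-38,44,-5>

The first coordinate changes by -3 each step, so at step 10 it is -8 + 10·(-3) = -38.
The second coordinate changes by +4 each step, so at step 10 it is 4 + 10·(4) = 44.
The third coordinate repeats the cycle [-7, -5, 7] with period 3; step 10 mod 3 = 1, giving -5.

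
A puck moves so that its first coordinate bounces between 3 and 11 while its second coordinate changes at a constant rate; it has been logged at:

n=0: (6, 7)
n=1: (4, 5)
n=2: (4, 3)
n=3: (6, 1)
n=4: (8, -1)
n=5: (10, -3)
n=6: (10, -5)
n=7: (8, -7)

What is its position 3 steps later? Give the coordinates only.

The first coordinate travels 2 per step and bounces off the walls at 3 and 11.
  step 8: 8 → 6
  step 9: 6 → 4
  step 10: 4 → 4
The second coordinate changes by -2 each step: at step 10 it is -13.

(4, -13)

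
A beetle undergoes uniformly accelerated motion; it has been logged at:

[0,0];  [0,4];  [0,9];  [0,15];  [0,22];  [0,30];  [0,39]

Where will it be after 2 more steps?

Successive displacements: [+0,+4], [+0,+5], [+0,+6], [+0,+7], [+0,+8], [+0,+9] — each changes by [+0,+1].
step 7: [0,39] + [+0,+10] → [0,49]
step 8: [0,49] + [+0,+11] → [0,60]

[0,60]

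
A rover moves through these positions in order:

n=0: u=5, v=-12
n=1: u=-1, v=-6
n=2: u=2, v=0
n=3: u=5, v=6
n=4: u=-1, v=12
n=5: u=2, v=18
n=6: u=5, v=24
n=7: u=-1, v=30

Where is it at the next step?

U: cycles through 5, -1, 2 every 3 steps. Step 8 lands at position 2 of the cycle → 2.
V: linear, +6 per step → 36 at step 8.

u=2, v=36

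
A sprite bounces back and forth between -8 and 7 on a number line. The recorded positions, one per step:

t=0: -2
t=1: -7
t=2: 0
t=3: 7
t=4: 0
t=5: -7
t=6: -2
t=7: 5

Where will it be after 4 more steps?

3

The value reflects between -8 and 7, moving 7 per step.
  step 8: 5 → 2
  step 9: 2 → -5
  step 10: -5 → -4
  step 11: -4 → 3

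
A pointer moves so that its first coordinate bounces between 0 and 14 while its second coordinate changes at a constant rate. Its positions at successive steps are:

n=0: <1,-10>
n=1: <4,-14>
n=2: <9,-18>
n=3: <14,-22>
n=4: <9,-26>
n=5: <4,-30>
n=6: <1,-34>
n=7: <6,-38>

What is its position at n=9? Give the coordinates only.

The first coordinate travels 5 per step and bounces off the walls at 0 and 14.
  step 8: 6 → 11
  step 9: 11 → 12
The second coordinate changes by -4 each step: at step 9 it is -46.

<12,-46>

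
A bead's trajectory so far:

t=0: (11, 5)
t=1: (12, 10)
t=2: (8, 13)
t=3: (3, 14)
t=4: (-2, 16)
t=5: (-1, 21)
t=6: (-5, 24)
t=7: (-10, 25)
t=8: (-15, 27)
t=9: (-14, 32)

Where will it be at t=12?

Differencing gives (+1, +5), (-4, +3), (-5, +1), (-5, +2), (+1, +5), (-4, +3), (-5, +1), (-5, +2), (+1, +5). This is the pattern (+1, +5), (-4, +3), (-5, +1), (-5, +2) repeated.
step 10: apply (-4, +3) → (-18, 35)
step 11: apply (-5, +1) → (-23, 36)
step 12: apply (-5, +2) → (-28, 38)

(-28, 38)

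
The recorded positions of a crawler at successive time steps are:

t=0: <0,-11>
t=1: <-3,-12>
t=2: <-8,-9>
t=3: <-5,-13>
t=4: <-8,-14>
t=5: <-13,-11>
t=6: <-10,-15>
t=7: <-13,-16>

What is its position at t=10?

Differencing gives <-3,-1>, <-5,+3>, <+3,-4>, <-3,-1>, <-5,+3>, <+3,-4>, <-3,-1>. This is the pattern <-3,-1>, <-5,+3>, <+3,-4> repeated.
step 8: apply <-5,+3> → <-18,-13>
step 9: apply <+3,-4> → <-15,-17>
step 10: apply <-3,-1> → <-18,-18>

<-18,-18>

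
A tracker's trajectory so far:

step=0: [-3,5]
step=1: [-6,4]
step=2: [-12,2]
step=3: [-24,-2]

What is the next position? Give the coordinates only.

[-48,-10]

Step-to-step displacements: [-3,-1], [-6,-2], [-12,-4]; each is 2× the previous.
step 4: [-24,-2] + [-24,-8] → [-48,-10]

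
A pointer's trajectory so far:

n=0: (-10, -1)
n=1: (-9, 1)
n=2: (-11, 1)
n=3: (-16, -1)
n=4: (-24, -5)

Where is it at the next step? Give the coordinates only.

(-35, -11)

First differences are (+1, +2), (-2, +0), (-5, -2), (-8, -4); their common second difference is (-3, -2) (constant acceleration).
step 5: (-24, -5) + (-11, -6) → (-35, -11)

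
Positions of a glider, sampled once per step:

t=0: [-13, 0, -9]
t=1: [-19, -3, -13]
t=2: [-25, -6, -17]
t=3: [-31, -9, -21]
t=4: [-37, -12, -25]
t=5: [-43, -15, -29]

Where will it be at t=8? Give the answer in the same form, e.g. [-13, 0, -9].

[-61, -24, -41]

Constant displacement of [-6, -3, -4] per step.
step 6: [-43, -15, -29] + [-6, -3, -4] → [-49, -18, -33]
step 7: [-49, -18, -33] + [-6, -3, -4] → [-55, -21, -37]
step 8: [-55, -21, -37] + [-6, -3, -4] → [-61, -24, -41]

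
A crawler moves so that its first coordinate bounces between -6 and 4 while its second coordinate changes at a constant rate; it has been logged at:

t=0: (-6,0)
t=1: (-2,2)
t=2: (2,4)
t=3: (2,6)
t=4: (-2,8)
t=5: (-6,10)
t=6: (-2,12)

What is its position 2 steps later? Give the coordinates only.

(2,16)

The first coordinate reflects between -6 and 4, moving 4 per step.
  step 7: -2 → 2
  step 8: 2 → 2
The second coordinate changes by +2 each step: at step 8 it is 16.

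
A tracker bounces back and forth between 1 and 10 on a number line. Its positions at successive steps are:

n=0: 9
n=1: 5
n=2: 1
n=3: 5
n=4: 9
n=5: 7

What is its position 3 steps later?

7

The value reflects between 1 and 10, moving 4 per step.
  step 6: 7 → 3
  step 7: 3 → 3
  step 8: 3 → 7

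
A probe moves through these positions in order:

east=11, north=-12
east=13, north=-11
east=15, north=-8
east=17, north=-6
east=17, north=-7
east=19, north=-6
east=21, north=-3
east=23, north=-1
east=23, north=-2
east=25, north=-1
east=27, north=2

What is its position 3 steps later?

The moves between consecutive positions are (+2, +1), (+2, +3), (+2, +2), (+0, -1), (+2, +1), (+2, +3), (+2, +2), (+0, -1), (+2, +1), (+2, +3); they repeat the 4-cycle [(+2, +1), (+2, +3), (+2, +2), (+0, -1)].
step 11: apply (+2, +2) → east=29, north=4
step 12: apply (+0, -1) → east=29, north=3
step 13: apply (+2, +1) → east=31, north=4

east=31, north=4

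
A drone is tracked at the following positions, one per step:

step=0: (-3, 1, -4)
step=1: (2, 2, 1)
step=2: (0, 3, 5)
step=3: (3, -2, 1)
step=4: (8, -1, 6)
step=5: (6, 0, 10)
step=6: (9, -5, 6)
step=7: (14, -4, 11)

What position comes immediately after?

Differencing gives (+5, +1, +5), (-2, +1, +4), (+3, -5, -4), (+5, +1, +5), (-2, +1, +4), (+3, -5, -4), (+5, +1, +5). This is the pattern (+5, +1, +5), (-2, +1, +4), (+3, -5, -4) repeated.
step 8: apply (-2, +1, +4) → (12, -3, 15)

(12, -3, 15)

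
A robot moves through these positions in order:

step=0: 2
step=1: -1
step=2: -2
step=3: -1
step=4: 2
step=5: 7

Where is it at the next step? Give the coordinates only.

Successive displacements: -3, -1, +1, +3, +5 — each changes by +2.
step 6: 7 + 7 → 14

14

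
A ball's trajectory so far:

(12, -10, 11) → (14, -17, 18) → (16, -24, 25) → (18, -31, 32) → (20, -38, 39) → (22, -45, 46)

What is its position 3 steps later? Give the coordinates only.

Constant displacement of (+2, -7, +7) per step.
step 6: (22, -45, 46) + (+2, -7, +7) → (24, -52, 53)
step 7: (24, -52, 53) + (+2, -7, +7) → (26, -59, 60)
step 8: (26, -59, 60) + (+2, -7, +7) → (28, -66, 67)

(28, -66, 67)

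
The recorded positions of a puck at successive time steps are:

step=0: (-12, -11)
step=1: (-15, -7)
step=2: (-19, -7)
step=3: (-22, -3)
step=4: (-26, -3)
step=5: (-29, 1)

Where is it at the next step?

The moves between consecutive positions are (-3, +4), (-4, +0), (-3, +4), (-4, +0), (-3, +4); they repeat the 2-cycle [(-3, +4), (-4, +0)].
step 6: apply (-4, +0) → (-33, 1)

(-33, 1)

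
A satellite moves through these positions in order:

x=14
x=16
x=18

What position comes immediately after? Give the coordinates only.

Each step adds +2 to the position.
step 3: 18 + 2 → x=20

x=20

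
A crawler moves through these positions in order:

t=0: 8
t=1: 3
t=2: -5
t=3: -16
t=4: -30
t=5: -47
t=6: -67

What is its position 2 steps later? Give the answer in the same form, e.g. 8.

-116

Taking differences between consecutive positions: -5, -8, -11, -14, -17, -20. These grow by -3 each step.
step 7: -67 − 23 → -90
step 8: -90 − 26 → -116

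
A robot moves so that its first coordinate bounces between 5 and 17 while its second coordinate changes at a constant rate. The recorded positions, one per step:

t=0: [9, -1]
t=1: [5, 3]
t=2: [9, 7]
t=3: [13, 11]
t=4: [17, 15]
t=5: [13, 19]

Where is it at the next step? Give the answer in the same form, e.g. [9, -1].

The first coordinate reflects between 5 and 17, moving 4 per step.
  step 6: 13 → 9
The second coordinate changes by +4 each step: at step 6 it is 23.

[9, 23]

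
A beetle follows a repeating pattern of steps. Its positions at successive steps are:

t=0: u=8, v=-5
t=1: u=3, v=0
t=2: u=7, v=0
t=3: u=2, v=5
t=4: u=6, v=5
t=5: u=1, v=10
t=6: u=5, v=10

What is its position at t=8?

Step-to-step displacements: (-5,+5), (+4,+0), (-5,+5), (+4,+0), (-5,+5), (+4,+0) — a repeating cycle of length 2.
step 7: apply (-5,+5) → u=0, v=15
step 8: apply (+4,+0) → u=4, v=15

u=4, v=15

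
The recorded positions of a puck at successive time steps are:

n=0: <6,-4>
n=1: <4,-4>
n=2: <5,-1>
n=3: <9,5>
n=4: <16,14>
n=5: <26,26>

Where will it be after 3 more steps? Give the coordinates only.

<74,80>

Successive displacements: <-2,+0>, <+1,+3>, <+4,+6>, <+7,+9>, <+10,+12> — each changes by <+3,+3>.
step 6: <26,26> + <+13,+15> → <39,41>
step 7: <39,41> + <+16,+18> → <55,59>
step 8: <55,59> + <+19,+21> → <74,80>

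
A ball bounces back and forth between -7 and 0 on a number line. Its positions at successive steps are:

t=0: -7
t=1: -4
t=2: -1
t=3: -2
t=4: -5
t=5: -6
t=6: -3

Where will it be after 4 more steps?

-5

The value travels 3 per step and bounces off the walls at -7 and 0.
  step 7: -3 → 0
  step 8: 0 → -3
  step 9: -3 → -6
  step 10: -6 → -5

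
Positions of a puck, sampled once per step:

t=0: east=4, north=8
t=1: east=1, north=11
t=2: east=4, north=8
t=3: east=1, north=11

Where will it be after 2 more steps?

east=1, north=11

Consecutive displacements (-3, +3), (+3, -3), (-3, +3) scale by a factor of -1 each step.
step 4: east=1, north=11 + (+3, -3) → east=4, north=8
step 5: east=4, north=8 + (-3, +3) → east=1, north=11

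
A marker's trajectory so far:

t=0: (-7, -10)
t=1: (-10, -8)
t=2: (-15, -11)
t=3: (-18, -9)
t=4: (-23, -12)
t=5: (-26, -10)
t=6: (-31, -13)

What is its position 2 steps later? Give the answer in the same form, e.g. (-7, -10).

The moves between consecutive positions are (-3, +2), (-5, -3), (-3, +2), (-5, -3), (-3, +2), (-5, -3); they repeat the 2-cycle [(-3, +2), (-5, -3)].
step 7: apply (-3, +2) → (-34, -11)
step 8: apply (-5, -3) → (-39, -14)

(-39, -14)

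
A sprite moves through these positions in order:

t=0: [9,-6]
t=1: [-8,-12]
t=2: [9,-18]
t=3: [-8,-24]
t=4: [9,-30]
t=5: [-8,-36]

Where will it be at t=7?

The first coordinate repeats the cycle [9, -8] with period 2; step 7 mod 2 = 1, giving -8.
The second coordinate changes by -6 each step, so at step 7 it is -6 + 7·(-6) = -48.

[-8,-48]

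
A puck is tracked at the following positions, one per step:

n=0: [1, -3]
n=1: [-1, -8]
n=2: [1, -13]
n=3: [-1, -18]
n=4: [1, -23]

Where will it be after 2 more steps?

[1, -33]

First: cycles through 1, -1 every 2 steps. Step 6 lands at position 0 of the cycle → 1.
Second: linear, -5 per step → -33 at step 6.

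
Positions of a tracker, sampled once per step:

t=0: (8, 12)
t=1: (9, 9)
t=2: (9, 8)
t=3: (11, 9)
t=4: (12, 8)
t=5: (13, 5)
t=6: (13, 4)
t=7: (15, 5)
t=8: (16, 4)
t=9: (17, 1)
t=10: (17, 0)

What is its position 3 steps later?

(21, -3)

The moves between consecutive positions are (+1, -3), (+0, -1), (+2, +1), (+1, -1), (+1, -3), (+0, -1), (+2, +1), (+1, -1), (+1, -3), (+0, -1); they repeat the 4-cycle [(+1, -3), (+0, -1), (+2, +1), (+1, -1)].
step 11: apply (+2, +1) → (19, 1)
step 12: apply (+1, -1) → (20, 0)
step 13: apply (+1, -3) → (21, -3)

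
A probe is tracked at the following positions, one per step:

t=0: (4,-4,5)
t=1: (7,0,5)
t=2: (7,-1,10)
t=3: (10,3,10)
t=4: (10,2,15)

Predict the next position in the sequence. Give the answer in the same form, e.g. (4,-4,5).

(13,6,15)

The moves between consecutive positions are (+3,+4,+0), (+0,-1,+5), (+3,+4,+0), (+0,-1,+5); they repeat the 2-cycle [(+3,+4,+0), (+0,-1,+5)].
step 5: apply (+3,+4,+0) → (13,6,15)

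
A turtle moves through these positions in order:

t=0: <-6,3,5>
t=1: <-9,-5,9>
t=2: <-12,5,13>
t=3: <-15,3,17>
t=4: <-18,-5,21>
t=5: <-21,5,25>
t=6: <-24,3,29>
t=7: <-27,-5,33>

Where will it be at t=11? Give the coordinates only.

<-39,5,49>

First: linear, -3 per step → -39 at step 11.
Second: cycles through 3, -5, 5 every 3 steps. Step 11 lands at position 2 of the cycle → 5.
Third: linear, +4 per step → 49 at step 11.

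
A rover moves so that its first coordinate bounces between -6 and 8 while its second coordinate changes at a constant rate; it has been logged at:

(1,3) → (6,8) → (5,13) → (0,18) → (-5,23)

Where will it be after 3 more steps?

(8,38)

The first coordinate travels 5 per step and bounces off the walls at -6 and 8.
  step 5: -5 → -2
  step 6: -2 → 3
  step 7: 3 → 8
The second coordinate changes by +5 each step: at step 7 it is 38.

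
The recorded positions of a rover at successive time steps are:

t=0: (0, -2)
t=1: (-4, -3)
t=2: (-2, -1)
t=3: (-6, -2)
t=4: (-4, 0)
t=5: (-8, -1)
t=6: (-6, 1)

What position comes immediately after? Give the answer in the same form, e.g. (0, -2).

Differencing gives (-4, -1), (+2, +2), (-4, -1), (+2, +2), (-4, -1), (+2, +2). This is the pattern (-4, -1), (+2, +2) repeated.
step 7: apply (-4, -1) → (-10, 0)

(-10, 0)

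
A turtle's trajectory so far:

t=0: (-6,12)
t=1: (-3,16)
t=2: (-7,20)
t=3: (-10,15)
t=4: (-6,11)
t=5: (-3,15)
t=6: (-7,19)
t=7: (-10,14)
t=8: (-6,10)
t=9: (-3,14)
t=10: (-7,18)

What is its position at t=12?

(-6,9)

Differencing gives (+3,+4), (-4,+4), (-3,-5), (+4,-4), (+3,+4), (-4,+4), (-3,-5), (+4,-4), (+3,+4), (-4,+4). This is the pattern (+3,+4), (-4,+4), (-3,-5), (+4,-4) repeated.
step 11: apply (-3,-5) → (-10,13)
step 12: apply (+4,-4) → (-6,9)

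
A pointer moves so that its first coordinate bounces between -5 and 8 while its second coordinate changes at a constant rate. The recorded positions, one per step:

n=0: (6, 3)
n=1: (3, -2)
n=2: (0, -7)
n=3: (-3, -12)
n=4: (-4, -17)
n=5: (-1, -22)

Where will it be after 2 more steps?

(5, -32)

The first coordinate travels 3 per step and bounces off the walls at -5 and 8.
  step 6: -1 → 2
  step 7: 2 → 5
The second coordinate changes by -5 each step: at step 7 it is -32.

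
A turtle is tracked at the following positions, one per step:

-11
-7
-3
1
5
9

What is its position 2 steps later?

Constant displacement of +4 per step.
step 6: 9 + 4 → 13
step 7: 13 + 4 → 17

17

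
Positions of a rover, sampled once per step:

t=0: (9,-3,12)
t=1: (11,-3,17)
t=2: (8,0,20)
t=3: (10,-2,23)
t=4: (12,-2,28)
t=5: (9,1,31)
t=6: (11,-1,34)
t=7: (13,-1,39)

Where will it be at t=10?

(14,0,50)

Step-to-step displacements: (+2,+0,+5), (-3,+3,+3), (+2,-2,+3), (+2,+0,+5), (-3,+3,+3), (+2,-2,+3), (+2,+0,+5) — a repeating cycle of length 3.
step 8: apply (-3,+3,+3) → (10,2,42)
step 9: apply (+2,-2,+3) → (12,0,45)
step 10: apply (+2,+0,+5) → (14,0,50)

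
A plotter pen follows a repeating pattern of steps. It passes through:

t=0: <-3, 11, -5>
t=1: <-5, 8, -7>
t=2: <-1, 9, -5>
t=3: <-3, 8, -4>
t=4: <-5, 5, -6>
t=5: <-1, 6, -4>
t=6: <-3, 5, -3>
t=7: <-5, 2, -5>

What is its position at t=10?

<-5, -1, -4>

Step-to-step displacements: <-2, -3, -2>, <+4, +1, +2>, <-2, -1, +1>, <-2, -3, -2>, <+4, +1, +2>, <-2, -1, +1>, <-2, -3, -2> — a repeating cycle of length 3.
step 8: apply <+4, +1, +2> → <-1, 3, -3>
step 9: apply <-2, -1, +1> → <-3, 2, -2>
step 10: apply <-2, -3, -2> → <-5, -1, -4>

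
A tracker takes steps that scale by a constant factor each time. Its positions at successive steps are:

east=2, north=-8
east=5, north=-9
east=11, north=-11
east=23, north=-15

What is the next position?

east=47, north=-23

Consecutive displacements (+3, -1), (+6, -2), (+12, -4) scale by a factor of 2 each step.
step 4: east=23, north=-15 + (+24, -8) → east=47, north=-23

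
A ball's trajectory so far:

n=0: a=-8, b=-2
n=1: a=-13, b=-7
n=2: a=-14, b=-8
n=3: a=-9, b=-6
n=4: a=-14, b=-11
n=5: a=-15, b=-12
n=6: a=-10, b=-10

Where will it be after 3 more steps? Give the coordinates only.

a=-11, b=-14

The moves between consecutive positions are (-5, -5), (-1, -1), (+5, +2), (-5, -5), (-1, -1), (+5, +2); they repeat the 3-cycle [(-5, -5), (-1, -1), (+5, +2)].
step 7: apply (-5, -5) → a=-15, b=-15
step 8: apply (-1, -1) → a=-16, b=-16
step 9: apply (+5, +2) → a=-11, b=-14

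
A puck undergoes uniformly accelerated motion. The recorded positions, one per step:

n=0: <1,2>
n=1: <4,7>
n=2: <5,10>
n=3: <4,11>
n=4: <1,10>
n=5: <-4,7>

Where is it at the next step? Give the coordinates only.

<-11,2>

First differences are <+3,+5>, <+1,+3>, <-1,+1>, <-3,-1>, <-5,-3>; their common second difference is <-2,-2> (constant acceleration).
step 6: <-4,7> + <-7,-5> → <-11,2>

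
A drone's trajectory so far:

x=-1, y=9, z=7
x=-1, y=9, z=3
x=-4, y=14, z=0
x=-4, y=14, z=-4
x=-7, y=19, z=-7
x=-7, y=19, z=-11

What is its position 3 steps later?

x=-13, y=29, z=-21

Differencing gives (+0,+0,-4), (-3,+5,-3), (+0,+0,-4), (-3,+5,-3), (+0,+0,-4). This is the pattern (+0,+0,-4), (-3,+5,-3) repeated.
step 6: apply (-3,+5,-3) → x=-10, y=24, z=-14
step 7: apply (+0,+0,-4) → x=-10, y=24, z=-18
step 8: apply (-3,+5,-3) → x=-13, y=29, z=-21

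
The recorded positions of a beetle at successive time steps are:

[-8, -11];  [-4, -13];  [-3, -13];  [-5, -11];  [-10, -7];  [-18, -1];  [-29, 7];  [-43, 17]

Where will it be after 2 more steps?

[-80, 43]

Successive displacements: [+4, -2], [+1, +0], [-2, +2], [-5, +4], [-8, +6], [-11, +8], [-14, +10] — each changes by [-3, +2].
step 8: [-43, 17] + [-17, +12] → [-60, 29]
step 9: [-60, 29] + [-20, +14] → [-80, 43]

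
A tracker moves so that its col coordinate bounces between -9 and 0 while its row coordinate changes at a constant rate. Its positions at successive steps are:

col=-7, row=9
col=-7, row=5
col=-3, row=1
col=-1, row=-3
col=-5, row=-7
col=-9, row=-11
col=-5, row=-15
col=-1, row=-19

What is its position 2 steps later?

The col coordinate reflects between -9 and 0, moving 4 per step.
  step 8: -1 → -3
  step 9: -3 → -7
The row coordinate changes by -4 each step: at step 9 it is -27.

col=-7, row=-27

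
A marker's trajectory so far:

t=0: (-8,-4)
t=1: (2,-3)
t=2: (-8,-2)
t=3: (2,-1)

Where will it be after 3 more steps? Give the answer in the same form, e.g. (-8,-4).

(-8,2)

The first coordinate repeats the cycle [-8, 2] with period 2; step 6 mod 2 = 0, giving -8.
The second coordinate changes by +1 each step, so at step 6 it is -4 + 6·(1) = 2.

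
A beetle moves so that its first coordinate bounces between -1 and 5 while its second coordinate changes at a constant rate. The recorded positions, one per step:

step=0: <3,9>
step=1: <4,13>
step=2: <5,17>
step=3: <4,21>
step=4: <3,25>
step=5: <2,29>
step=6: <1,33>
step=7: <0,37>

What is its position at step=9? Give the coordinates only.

<0,45>

The first coordinate reflects between -1 and 5, moving 1 per step.
  step 8: 0 → -1
  step 9: -1 → 0
The second coordinate changes by +4 each step: at step 9 it is 45.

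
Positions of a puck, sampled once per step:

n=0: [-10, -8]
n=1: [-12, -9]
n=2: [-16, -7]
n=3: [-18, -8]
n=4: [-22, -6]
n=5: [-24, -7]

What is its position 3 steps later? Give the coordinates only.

Differencing gives [-2, -1], [-4, +2], [-2, -1], [-4, +2], [-2, -1]. This is the pattern [-2, -1], [-4, +2] repeated.
step 6: apply [-4, +2] → [-28, -5]
step 7: apply [-2, -1] → [-30, -6]
step 8: apply [-4, +2] → [-34, -4]

[-34, -4]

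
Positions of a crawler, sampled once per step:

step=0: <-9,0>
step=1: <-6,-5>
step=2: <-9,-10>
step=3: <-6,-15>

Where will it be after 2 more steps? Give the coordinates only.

<-6,-25>

The first coordinate repeats the cycle [-9, -6] with period 2; step 5 mod 2 = 1, giving -6.
The second coordinate changes by -5 each step, so at step 5 it is 0 + 5·(-5) = -25.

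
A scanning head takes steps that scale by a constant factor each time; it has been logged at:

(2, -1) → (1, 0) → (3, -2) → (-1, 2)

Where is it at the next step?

Step-to-step displacements: (-1, +1), (+2, -2), (-4, +4); each is -2× the previous.
step 4: (-1, 2) + (+8, -8) → (7, -6)

(7, -6)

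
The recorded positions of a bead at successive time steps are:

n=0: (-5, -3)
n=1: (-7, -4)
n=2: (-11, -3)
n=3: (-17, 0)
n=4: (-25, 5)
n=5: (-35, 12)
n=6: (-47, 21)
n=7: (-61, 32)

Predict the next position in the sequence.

(-77, 45)

Taking differences between consecutive positions: (-2, -1), (-4, +1), (-6, +3), (-8, +5), (-10, +7), (-12, +9), (-14, +11). These grow by (-2, +2) each step.
step 8: (-61, 32) + (-16, +13) → (-77, 45)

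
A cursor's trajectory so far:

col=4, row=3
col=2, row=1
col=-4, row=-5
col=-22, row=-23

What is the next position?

The jumps are (-2,-2), (-6,-6), (-18,-18) — a geometric progression with ratio 3.
step 4: col=-22, row=-23 + (-54,-54) → col=-76, row=-77

col=-76, row=-77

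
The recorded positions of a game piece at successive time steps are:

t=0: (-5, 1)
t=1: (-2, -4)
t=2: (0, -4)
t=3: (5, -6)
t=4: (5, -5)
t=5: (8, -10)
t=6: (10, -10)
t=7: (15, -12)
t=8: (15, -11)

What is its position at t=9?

(18, -16)

The moves between consecutive positions are (+3, -5), (+2, +0), (+5, -2), (+0, +1), (+3, -5), (+2, +0), (+5, -2), (+0, +1); they repeat the 4-cycle [(+3, -5), (+2, +0), (+5, -2), (+0, +1)].
step 9: apply (+3, -5) → (18, -16)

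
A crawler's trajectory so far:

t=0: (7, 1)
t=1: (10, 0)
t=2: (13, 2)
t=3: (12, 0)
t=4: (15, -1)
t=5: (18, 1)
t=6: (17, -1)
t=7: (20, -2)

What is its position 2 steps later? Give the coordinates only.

Differencing gives (+3, -1), (+3, +2), (-1, -2), (+3, -1), (+3, +2), (-1, -2), (+3, -1). This is the pattern (+3, -1), (+3, +2), (-1, -2) repeated.
step 8: apply (+3, +2) → (23, 0)
step 9: apply (-1, -2) → (22, -2)

(22, -2)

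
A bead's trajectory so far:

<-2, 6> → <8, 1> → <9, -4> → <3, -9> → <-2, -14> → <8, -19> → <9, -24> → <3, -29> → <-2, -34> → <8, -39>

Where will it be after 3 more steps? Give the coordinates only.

<-2, -54>

The first coordinate repeats the cycle [-2, 8, 9, 3] with period 4; step 12 mod 4 = 0, giving -2.
The second coordinate changes by -5 each step, so at step 12 it is 6 + 12·(-5) = -54.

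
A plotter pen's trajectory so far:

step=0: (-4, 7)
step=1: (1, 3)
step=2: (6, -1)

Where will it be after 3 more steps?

(21, -13)

Constant displacement of (+5, -4) per step.
step 3: (6, -1) + (+5, -4) → (11, -5)
step 4: (11, -5) + (+5, -4) → (16, -9)
step 5: (16, -9) + (+5, -4) → (21, -13)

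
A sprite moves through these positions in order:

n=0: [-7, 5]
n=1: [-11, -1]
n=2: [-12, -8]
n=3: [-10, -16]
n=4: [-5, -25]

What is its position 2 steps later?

[14, -46]

Taking differences between consecutive positions: [-4, -6], [-1, -7], [+2, -8], [+5, -9]. These grow by [+3, -1] each step.
step 5: [-5, -25] + [+8, -10] → [3, -35]
step 6: [3, -35] + [+11, -11] → [14, -46]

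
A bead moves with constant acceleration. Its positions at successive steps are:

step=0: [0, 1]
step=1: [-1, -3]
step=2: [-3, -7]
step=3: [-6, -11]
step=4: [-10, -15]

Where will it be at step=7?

Taking differences between consecutive positions: [-1, -4], [-2, -4], [-3, -4], [-4, -4]. These grow by [-1, +0] each step.
step 5: [-10, -15] + [-5, -4] → [-15, -19]
step 6: [-15, -19] + [-6, -4] → [-21, -23]
step 7: [-21, -23] + [-7, -4] → [-28, -27]

[-28, -27]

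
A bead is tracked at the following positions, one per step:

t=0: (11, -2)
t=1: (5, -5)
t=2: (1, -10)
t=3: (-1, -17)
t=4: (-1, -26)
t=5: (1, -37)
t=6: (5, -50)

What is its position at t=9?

(29, -101)

First differences are (-6, -3), (-4, -5), (-2, -7), (+0, -9), (+2, -11), (+4, -13); their common second difference is (+2, -2) (constant acceleration).
step 7: (5, -50) + (+6, -15) → (11, -65)
step 8: (11, -65) + (+8, -17) → (19, -82)
step 9: (19, -82) + (+10, -19) → (29, -101)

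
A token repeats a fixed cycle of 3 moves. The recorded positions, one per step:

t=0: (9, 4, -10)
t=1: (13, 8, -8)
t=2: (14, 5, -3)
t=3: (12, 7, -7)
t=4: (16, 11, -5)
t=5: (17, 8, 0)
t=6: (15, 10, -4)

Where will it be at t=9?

Step-to-step displacements: (+4, +4, +2), (+1, -3, +5), (-2, +2, -4), (+4, +4, +2), (+1, -3, +5), (-2, +2, -4) — a repeating cycle of length 3.
step 7: apply (+4, +4, +2) → (19, 14, -2)
step 8: apply (+1, -3, +5) → (20, 11, 3)
step 9: apply (-2, +2, -4) → (18, 13, -1)

(18, 13, -1)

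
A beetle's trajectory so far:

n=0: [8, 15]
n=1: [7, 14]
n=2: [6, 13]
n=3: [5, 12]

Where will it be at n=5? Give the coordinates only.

Constant displacement of [-1, -1] per step.
step 4: [5, 12] + [-1, -1] → [4, 11]
step 5: [4, 11] + [-1, -1] → [3, 10]

[3, 10]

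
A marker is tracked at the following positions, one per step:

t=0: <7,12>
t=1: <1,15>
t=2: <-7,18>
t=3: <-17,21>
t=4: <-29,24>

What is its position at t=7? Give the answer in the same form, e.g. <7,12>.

<-77,33>

First differences are <-6,+3>, <-8,+3>, <-10,+3>, <-12,+3>; their common second difference is <-2,+0> (constant acceleration).
step 5: <-29,24> + <-14,+3> → <-43,27>
step 6: <-43,27> + <-16,+3> → <-59,30>
step 7: <-59,30> + <-18,+3> → <-77,33>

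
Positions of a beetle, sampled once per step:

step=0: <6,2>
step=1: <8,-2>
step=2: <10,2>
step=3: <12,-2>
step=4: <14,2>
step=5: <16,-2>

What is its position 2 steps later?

<20,-2>

The first coordinate changes by +2 each step, so at step 7 it is 6 + 7·(2) = 20.
The second coordinate repeats the cycle [2, -2] with period 2; step 7 mod 2 = 1, giving -2.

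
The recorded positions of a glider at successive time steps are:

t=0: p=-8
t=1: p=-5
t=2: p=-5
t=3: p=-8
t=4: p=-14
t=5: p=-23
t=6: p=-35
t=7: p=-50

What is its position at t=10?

Taking differences between consecutive positions: +3, +0, -3, -6, -9, -12, -15. These grow by -3 each step.
step 8: -50 − 18 → p=-68
step 9: -68 − 21 → p=-89
step 10: -89 − 24 → p=-113

p=-113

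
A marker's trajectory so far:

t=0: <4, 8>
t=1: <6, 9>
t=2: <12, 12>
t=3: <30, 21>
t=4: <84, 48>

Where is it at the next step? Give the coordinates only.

Step-to-step displacements: <+2, +1>, <+6, +3>, <+18, +9>, <+54, +27>; each is 3× the previous.
step 5: <84, 48> + <+162, +81> → <246, 129>

<246, 129>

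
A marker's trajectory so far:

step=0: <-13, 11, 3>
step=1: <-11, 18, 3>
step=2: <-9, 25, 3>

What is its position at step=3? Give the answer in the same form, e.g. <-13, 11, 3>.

<-7, 32, 3>

Each step adds <+2, +7, +0> to the position.
step 3: <-9, 25, 3> + <+2, +7, +0> → <-7, 32, 3>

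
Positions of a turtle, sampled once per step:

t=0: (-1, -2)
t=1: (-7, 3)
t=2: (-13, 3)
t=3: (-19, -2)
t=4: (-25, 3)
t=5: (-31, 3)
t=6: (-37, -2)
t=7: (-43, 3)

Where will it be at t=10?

First: linear, -6 per step → -61 at step 10.
Second: cycles through -2, 3, 3 every 3 steps. Step 10 lands at position 1 of the cycle → 3.

(-61, 3)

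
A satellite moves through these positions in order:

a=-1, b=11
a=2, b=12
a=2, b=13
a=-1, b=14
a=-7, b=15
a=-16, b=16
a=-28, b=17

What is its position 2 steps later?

a=-61, b=19

Taking differences between consecutive positions: (+3, +1), (+0, +1), (-3, +1), (-6, +1), (-9, +1), (-12, +1). These grow by (-3, +0) each step.
step 7: a=-28, b=17 + (-15, +1) → a=-43, b=18
step 8: a=-43, b=18 + (-18, +1) → a=-61, b=19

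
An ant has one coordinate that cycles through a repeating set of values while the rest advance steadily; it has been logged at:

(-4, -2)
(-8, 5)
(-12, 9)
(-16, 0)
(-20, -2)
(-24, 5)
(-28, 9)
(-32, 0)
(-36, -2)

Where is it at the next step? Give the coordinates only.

(-40, 5)

First: linear, -4 per step → -40 at step 9.
Second: cycles through -2, 5, 9, 0 every 4 steps. Step 9 lands at position 1 of the cycle → 5.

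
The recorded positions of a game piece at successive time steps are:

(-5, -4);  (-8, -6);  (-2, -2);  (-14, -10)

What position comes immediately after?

(10, 6)

Consecutive displacements (-3, -2), (+6, +4), (-12, -8) scale by a factor of -2 each step.
step 4: (-14, -10) + (+24, +16) → (10, 6)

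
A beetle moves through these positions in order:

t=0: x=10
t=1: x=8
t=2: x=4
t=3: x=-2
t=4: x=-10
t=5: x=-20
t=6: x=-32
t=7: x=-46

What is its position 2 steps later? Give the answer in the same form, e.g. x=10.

x=-80

Taking differences between consecutive positions: -2, -4, -6, -8, -10, -12, -14. These grow by -2 each step.
step 8: -46 − 16 → x=-62
step 9: -62 − 18 → x=-80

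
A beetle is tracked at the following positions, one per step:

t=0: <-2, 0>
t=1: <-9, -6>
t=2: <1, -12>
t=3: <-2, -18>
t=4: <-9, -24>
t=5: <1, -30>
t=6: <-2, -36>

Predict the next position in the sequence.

First: cycles through -2, -9, 1 every 3 steps. Step 7 lands at position 1 of the cycle → -9.
Second: linear, -6 per step → -42 at step 7.

<-9, -42>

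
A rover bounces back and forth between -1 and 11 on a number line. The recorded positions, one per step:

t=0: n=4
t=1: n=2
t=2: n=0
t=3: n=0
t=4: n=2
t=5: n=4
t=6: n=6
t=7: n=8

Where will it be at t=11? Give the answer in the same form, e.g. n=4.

n=6

The value travels 2 per step and bounces off the walls at -1 and 11.
  step 8: 8 → 10
  step 9: 10 → 10
  step 10: 10 → 8
  step 11: 8 → 6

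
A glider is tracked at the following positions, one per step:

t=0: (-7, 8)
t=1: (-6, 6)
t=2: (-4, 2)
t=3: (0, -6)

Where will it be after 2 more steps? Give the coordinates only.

Consecutive displacements (+1, -2), (+2, -4), (+4, -8) scale by a factor of 2 each step.
step 4: (0, -6) + (+8, -16) → (8, -22)
step 5: (8, -22) + (+16, -32) → (24, -54)

(24, -54)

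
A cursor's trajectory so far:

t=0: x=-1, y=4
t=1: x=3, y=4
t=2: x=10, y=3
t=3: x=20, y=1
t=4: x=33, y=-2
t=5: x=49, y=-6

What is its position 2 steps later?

Taking differences between consecutive positions: (+4, +0), (+7, -1), (+10, -2), (+13, -3), (+16, -4). These grow by (+3, -1) each step.
step 6: x=49, y=-6 + (+19, -5) → x=68, y=-11
step 7: x=68, y=-11 + (+22, -6) → x=90, y=-17

x=90, y=-17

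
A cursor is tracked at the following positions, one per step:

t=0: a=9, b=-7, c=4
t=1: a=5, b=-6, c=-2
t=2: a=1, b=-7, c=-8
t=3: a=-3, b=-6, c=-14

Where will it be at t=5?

A: linear, -4 per step → -11 at step 5.
B: cycles through -7, -6 every 2 steps. Step 5 lands at position 1 of the cycle → -6.
C: linear, -6 per step → -26 at step 5.

a=-11, b=-6, c=-26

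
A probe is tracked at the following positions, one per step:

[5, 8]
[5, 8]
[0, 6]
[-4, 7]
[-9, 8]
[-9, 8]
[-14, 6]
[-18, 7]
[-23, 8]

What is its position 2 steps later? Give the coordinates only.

Step-to-step displacements: [+0, +0], [-5, -2], [-4, +1], [-5, +1], [+0, +0], [-5, -2], [-4, +1], [-5, +1] — a repeating cycle of length 4.
step 9: apply [+0, +0] → [-23, 8]
step 10: apply [-5, -2] → [-28, 6]

[-28, 6]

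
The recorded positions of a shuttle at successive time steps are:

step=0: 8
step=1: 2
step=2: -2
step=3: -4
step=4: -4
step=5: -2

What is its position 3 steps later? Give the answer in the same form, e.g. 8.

16

Successive displacements: -6, -4, -2, +0, +2 — each changes by +2.
step 6: -2 + 4 → 2
step 7: 2 + 6 → 8
step 8: 8 + 8 → 16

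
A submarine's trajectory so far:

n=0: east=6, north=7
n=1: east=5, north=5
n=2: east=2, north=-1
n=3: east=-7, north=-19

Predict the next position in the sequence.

east=-34, north=-73

The jumps are (-1,-2), (-3,-6), (-9,-18) — a geometric progression with ratio 3.
step 4: east=-7, north=-19 + (-27,-54) → east=-34, north=-73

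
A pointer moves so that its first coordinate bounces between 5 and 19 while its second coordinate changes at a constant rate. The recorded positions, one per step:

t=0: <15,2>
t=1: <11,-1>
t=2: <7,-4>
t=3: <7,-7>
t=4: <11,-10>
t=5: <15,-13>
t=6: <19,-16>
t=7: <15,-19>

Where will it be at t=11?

The first coordinate reflects between 5 and 19, moving 4 per step.
  step 8: 15 → 11
  step 9: 11 → 7
  step 10: 7 → 7
  step 11: 7 → 11
The second coordinate changes by -3 each step: at step 11 it is -31.

<11,-31>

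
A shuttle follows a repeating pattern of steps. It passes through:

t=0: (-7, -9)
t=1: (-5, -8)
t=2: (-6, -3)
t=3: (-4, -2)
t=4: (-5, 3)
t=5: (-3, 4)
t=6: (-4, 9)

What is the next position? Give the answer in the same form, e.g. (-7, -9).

The moves between consecutive positions are (+2, +1), (-1, +5), (+2, +1), (-1, +5), (+2, +1), (-1, +5); they repeat the 2-cycle [(+2, +1), (-1, +5)].
step 7: apply (+2, +1) → (-2, 10)

(-2, 10)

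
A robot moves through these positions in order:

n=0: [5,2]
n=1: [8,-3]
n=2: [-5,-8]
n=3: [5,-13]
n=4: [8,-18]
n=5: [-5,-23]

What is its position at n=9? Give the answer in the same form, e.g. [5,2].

First: cycles through 5, 8, -5 every 3 steps. Step 9 lands at position 0 of the cycle → 5.
Second: linear, -5 per step → -43 at step 9.

[5,-43]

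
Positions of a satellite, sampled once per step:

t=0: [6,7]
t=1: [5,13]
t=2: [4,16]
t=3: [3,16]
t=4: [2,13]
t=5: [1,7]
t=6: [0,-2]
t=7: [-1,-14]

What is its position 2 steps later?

Successive displacements: [-1,+6], [-1,+3], [-1,+0], [-1,-3], [-1,-6], [-1,-9], [-1,-12] — each changes by [+0,-3].
step 8: [-1,-14] + [-1,-15] → [-2,-29]
step 9: [-2,-29] + [-1,-18] → [-3,-47]

[-3,-47]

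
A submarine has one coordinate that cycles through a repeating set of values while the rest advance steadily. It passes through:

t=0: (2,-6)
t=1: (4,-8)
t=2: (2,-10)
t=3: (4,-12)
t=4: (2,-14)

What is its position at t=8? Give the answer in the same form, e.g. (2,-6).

(2,-22)

The first coordinate repeats the cycle [2, 4] with period 2; step 8 mod 2 = 0, giving 2.
The second coordinate changes by -2 each step, so at step 8 it is -6 + 8·(-2) = -22.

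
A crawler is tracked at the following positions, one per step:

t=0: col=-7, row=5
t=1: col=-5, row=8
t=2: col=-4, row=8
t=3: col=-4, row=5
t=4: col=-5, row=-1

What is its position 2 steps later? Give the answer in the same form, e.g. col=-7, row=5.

Successive displacements: (+2, +3), (+1, +0), (+0, -3), (-1, -6) — each changes by (-1, -3).
step 5: col=-5, row=-1 + (-2, -9) → col=-7, row=-10
step 6: col=-7, row=-10 + (-3, -12) → col=-10, row=-22

col=-10, row=-22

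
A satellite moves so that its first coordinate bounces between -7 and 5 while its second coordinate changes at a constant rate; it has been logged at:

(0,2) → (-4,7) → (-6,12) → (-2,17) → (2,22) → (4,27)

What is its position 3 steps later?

The first coordinate travels 4 per step and bounces off the walls at -7 and 5.
  step 6: 4 → 0
  step 7: 0 → -4
  step 8: -4 → -6
The second coordinate changes by +5 each step: at step 8 it is 42.

(-6,42)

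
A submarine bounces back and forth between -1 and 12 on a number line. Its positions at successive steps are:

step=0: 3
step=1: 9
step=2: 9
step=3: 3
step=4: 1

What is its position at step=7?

The value travels 6 per step and bounces off the walls at -1 and 12.
  step 5: 1 → 7
  step 6: 7 → 11
  step 7: 11 → 5

5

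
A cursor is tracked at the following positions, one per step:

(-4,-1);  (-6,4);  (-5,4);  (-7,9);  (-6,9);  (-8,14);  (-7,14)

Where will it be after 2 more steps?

Step-to-step displacements: (-2,+5), (+1,+0), (-2,+5), (+1,+0), (-2,+5), (+1,+0) — a repeating cycle of length 2.
step 7: apply (-2,+5) → (-9,19)
step 8: apply (+1,+0) → (-8,19)

(-8,19)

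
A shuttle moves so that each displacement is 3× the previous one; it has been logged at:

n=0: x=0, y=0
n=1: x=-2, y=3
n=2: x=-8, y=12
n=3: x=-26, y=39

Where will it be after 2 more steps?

Consecutive displacements (-2, +3), (-6, +9), (-18, +27) scale by a factor of 3 each step.
step 4: x=-26, y=39 + (-54, +81) → x=-80, y=120
step 5: x=-80, y=120 + (-162, +243) → x=-242, y=363

x=-242, y=363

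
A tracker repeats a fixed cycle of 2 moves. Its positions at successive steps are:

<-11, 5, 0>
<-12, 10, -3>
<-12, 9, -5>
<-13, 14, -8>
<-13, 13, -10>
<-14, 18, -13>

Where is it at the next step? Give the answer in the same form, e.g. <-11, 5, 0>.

<-14, 17, -15>

Differencing gives <-1, +5, -3>, <+0, -1, -2>, <-1, +5, -3>, <+0, -1, -2>, <-1, +5, -3>. This is the pattern <-1, +5, -3>, <+0, -1, -2> repeated.
step 6: apply <+0, -1, -2> → <-14, 17, -15>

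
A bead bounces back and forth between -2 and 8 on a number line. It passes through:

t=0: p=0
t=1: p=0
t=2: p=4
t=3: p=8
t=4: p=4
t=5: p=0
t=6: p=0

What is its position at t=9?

p=4

The value reflects between -2 and 8, moving 4 per step.
  step 7: 0 → 4
  step 8: 4 → 8
  step 9: 8 → 4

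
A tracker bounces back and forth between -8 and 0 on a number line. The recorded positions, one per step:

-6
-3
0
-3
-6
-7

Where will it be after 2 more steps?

The value travels 3 per step and bounces off the walls at -8 and 0.
  step 6: -7 → -4
  step 7: -4 → -1

-1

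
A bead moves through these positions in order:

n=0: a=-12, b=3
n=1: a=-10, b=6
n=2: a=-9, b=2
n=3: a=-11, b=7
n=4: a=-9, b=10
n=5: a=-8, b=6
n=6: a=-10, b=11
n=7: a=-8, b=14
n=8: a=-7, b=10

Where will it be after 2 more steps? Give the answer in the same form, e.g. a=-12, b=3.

Differencing gives (+2, +3), (+1, -4), (-2, +5), (+2, +3), (+1, -4), (-2, +5), (+2, +3), (+1, -4). This is the pattern (+2, +3), (+1, -4), (-2, +5) repeated.
step 9: apply (-2, +5) → a=-9, b=15
step 10: apply (+2, +3) → a=-7, b=18

a=-7, b=18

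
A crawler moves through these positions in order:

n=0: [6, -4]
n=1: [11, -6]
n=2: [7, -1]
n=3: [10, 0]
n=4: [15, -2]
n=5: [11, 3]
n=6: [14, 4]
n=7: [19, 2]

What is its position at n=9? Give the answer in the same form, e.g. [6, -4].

[18, 8]

The moves between consecutive positions are [+5, -2], [-4, +5], [+3, +1], [+5, -2], [-4, +5], [+3, +1], [+5, -2]; they repeat the 3-cycle [[+5, -2], [-4, +5], [+3, +1]].
step 8: apply [-4, +5] → [15, 7]
step 9: apply [+3, +1] → [18, 8]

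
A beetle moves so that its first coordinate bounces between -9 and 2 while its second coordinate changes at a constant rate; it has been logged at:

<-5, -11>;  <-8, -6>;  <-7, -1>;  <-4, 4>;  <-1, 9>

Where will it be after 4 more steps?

The first coordinate reflects between -9 and 2, moving 3 per step.
  step 5: -1 → 2
  step 6: 2 → -1
  step 7: -1 → -4
  step 8: -4 → -7
The second coordinate changes by +5 each step: at step 8 it is 29.

<-7, 29>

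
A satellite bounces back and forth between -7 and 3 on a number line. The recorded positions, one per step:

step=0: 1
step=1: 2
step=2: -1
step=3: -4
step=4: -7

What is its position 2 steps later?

-1

The value travels 3 per step and bounces off the walls at -7 and 3.
  step 5: -7 → -4
  step 6: -4 → -1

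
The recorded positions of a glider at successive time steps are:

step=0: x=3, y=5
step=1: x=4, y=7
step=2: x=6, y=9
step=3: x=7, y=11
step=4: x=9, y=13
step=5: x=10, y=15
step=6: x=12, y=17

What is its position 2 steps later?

x=15, y=21

Step-to-step displacements: (+1, +2), (+2, +2), (+1, +2), (+2, +2), (+1, +2), (+2, +2) — a repeating cycle of length 2.
step 7: apply (+1, +2) → x=13, y=19
step 8: apply (+2, +2) → x=15, y=21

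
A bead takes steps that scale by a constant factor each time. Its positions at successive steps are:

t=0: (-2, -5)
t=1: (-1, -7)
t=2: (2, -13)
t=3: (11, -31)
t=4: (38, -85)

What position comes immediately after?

Step-to-step displacements: (+1, -2), (+3, -6), (+9, -18), (+27, -54); each is 3× the previous.
step 5: (38, -85) + (+81, -162) → (119, -247)

(119, -247)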